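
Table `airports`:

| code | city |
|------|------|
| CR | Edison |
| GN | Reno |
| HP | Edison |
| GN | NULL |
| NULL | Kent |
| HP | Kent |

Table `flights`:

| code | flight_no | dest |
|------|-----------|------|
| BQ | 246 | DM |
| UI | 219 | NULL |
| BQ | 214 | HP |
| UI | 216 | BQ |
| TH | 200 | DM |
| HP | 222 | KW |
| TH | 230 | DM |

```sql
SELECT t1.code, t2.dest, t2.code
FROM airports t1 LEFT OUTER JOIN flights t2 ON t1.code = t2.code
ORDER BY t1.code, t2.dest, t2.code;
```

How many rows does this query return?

6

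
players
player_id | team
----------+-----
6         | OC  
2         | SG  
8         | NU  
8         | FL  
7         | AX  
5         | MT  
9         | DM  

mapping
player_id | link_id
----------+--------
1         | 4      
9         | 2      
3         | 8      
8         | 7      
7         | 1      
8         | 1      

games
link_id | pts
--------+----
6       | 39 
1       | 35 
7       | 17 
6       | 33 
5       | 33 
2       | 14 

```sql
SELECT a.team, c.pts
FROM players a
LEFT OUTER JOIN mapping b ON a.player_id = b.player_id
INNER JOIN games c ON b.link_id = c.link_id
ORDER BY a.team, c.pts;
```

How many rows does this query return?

Evaluate left to right. First `players a LEFT JOIN mapping b` on player_id: 9 row(s).
Then INNER JOIN `games c` on link_id: keep only rows whose b.link_id appears in c.
Result: 6 row(s).

6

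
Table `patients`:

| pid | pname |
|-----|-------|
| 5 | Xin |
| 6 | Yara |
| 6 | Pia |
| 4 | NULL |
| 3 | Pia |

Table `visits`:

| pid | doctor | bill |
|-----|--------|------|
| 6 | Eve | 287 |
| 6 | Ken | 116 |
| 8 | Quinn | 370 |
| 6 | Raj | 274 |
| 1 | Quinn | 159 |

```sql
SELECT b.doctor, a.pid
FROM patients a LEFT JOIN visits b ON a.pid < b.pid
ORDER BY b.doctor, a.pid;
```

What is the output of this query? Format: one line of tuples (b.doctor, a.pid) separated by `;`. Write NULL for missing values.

(Eve, 3); (Eve, 4); (Eve, 5); (Ken, 3); (Ken, 4); (Ken, 5); (Quinn, 3); (Quinn, 4); (Quinn, 5); (Quinn, 6); (Quinn, 6); (Raj, 3); (Raj, 4); (Raj, 5)

LEFT JOIN keeps every row from `patients`; unmatched rows get NULL for `visits`'s columns.
Matching on a.pid < b.pid.
- a[0] pid=5 → 4 match(es) in b → 4 row(s).
- a[1] pid=6 → 1 match(es) in b → 1 row(s).
- a[2] pid=6 → 1 match(es) in b → 1 row(s).
- a[3] pid=4 → 4 match(es) in b → 4 row(s).
- a[4] pid=3 → 4 match(es) in b → 4 row(s).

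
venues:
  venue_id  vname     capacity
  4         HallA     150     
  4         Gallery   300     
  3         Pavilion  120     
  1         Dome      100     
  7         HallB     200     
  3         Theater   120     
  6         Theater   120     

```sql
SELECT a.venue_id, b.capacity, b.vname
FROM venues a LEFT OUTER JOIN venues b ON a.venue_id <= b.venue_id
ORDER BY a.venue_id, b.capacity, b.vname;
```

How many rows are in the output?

30

LEFT JOIN keeps every row from `venues a`; unmatched rows get NULL for `venues b`'s columns.
Matching on a.venue_id <= b.venue_id.
Matched pairs: 30; unmatched a rows kept: 0.
Total: 30 rows.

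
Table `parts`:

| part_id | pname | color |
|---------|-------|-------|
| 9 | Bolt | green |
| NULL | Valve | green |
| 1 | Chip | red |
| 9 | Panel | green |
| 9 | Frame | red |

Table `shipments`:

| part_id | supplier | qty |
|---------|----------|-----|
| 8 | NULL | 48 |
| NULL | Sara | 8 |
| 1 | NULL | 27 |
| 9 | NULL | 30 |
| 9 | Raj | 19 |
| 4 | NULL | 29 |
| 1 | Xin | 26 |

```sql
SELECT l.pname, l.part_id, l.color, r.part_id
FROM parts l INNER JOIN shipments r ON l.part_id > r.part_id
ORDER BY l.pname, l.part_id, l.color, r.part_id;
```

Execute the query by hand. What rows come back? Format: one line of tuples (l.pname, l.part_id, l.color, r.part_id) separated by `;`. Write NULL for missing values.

(Bolt, 9, green, 1); (Bolt, 9, green, 1); (Bolt, 9, green, 4); (Bolt, 9, green, 8); (Frame, 9, red, 1); (Frame, 9, red, 1); (Frame, 9, red, 4); (Frame, 9, red, 8); (Panel, 9, green, 1); (Panel, 9, green, 1); (Panel, 9, green, 4); (Panel, 9, green, 8)

INNER JOIN keeps only pairs where the ON condition holds.
Matching on l.part_id > r.part_id. A NULL in a compared column never satisfies the condition.
- part_id=9: 4 matching r row(s), so 4 row(s) emitted.
- part_id=NULL: no matching r row, dropped.
- part_id=1: no matching r row, dropped.
- part_id=9: 4 matching r row(s), so 4 row(s) emitted.
- part_id=9: 4 matching r row(s), so 4 row(s) emitted.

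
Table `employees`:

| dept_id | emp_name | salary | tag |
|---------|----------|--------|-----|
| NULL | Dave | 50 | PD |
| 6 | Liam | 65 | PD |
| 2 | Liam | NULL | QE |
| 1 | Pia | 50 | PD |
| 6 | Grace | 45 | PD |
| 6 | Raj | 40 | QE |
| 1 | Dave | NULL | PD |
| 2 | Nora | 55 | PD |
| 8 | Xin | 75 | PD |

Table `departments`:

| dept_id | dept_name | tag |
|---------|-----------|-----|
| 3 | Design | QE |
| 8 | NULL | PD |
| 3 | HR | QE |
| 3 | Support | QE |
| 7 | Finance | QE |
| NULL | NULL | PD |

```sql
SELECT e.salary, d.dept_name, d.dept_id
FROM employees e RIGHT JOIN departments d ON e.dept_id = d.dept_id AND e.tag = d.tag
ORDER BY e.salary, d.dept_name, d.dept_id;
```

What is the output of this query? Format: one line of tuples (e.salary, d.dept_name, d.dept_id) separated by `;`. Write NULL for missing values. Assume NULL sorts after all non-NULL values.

RIGHT JOIN keeps every row from `departments`; unmatched rows get NULL for `employees`'s columns.
Matching on e.dept_id = d.dept_id AND e.tag = d.tag. A NULL in a compared column never satisfies the condition.
- e[0] dept_id=NULL, tag=PD → no match.
- e[1] dept_id=6, tag=PD → no match.
- e[2] dept_id=2, tag=QE → no match.
- e[3] dept_id=1, tag=PD → no match.
- e[4] dept_id=6, tag=PD → no match.
- e[5] dept_id=6, tag=QE → no match.
- e[6] dept_id=1, tag=PD → no match.
- e[7] dept_id=2, tag=PD → no match.
- e[8] dept_id=8, tag=PD → 1 match(es) in d → 1 row(s).
- 5 d row(s) had no e match → kept, e columns NULL.
After projecting and ordering:
e.salary | d.dept_name | d.dept_id
75 | NULL | 8
NULL | Design | 3
NULL | Finance | 7
NULL | HR | 3
NULL | Support | 3
NULL | NULL | NULL

(75, NULL, 8); (NULL, Design, 3); (NULL, Finance, 7); (NULL, HR, 3); (NULL, Support, 3); (NULL, NULL, NULL)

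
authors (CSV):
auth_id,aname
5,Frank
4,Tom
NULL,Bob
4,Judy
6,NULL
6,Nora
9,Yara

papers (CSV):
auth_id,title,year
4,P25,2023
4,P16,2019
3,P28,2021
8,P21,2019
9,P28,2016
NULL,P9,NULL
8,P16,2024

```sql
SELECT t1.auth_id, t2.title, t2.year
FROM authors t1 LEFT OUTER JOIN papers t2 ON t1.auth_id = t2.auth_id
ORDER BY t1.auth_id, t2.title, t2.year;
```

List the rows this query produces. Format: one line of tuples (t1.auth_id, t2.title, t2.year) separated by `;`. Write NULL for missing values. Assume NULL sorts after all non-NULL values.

LEFT JOIN keeps every row from `authors`; unmatched rows get NULL for `papers`'s columns.
Matching on t1.auth_id = t2.auth_id. A NULL in a compared column never satisfies the condition.
- t1[0] auth_id=5 → no match; kept with NULLs on the t2 side.
- t1[1] auth_id=4 → 2 match(es) in t2 → 2 row(s).
- t1[2] auth_id=NULL → no match; kept with NULLs on the t2 side.
- t1[3] auth_id=4 → 2 match(es) in t2 → 2 row(s).
- t1[4] auth_id=6 → no match; kept with NULLs on the t2 side.
- t1[5] auth_id=6 → no match; kept with NULLs on the t2 side.
- t1[6] auth_id=9 → 1 match(es) in t2 → 1 row(s).
After projecting and ordering:
t1.auth_id | t2.title | t2.year
4 | P16 | 2019
4 | P16 | 2019
4 | P25 | 2023
4 | P25 | 2023
5 | NULL | NULL
6 | NULL | NULL
6 | NULL | NULL
9 | P28 | 2016
NULL | NULL | NULL

(4, P16, 2019); (4, P16, 2019); (4, P25, 2023); (4, P25, 2023); (5, NULL, NULL); (6, NULL, NULL); (6, NULL, NULL); (9, P28, 2016); (NULL, NULL, NULL)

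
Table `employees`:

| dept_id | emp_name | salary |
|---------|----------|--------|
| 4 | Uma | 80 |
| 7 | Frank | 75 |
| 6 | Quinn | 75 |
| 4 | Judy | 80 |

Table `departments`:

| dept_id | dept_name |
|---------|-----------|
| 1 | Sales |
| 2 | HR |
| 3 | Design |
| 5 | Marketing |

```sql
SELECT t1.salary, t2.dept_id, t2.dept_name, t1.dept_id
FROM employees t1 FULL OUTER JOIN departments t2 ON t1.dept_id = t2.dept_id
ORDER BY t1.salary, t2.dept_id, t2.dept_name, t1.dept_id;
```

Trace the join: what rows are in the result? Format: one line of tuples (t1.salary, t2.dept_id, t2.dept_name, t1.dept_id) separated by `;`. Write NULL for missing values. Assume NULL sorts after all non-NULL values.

FULL OUTER JOIN keeps every row from both sides; unmatched rows get NULL for the other side's columns.
Matching on t1.dept_id = t2.dept_id.
Matched pairs: 0; unmatched t1 rows kept: 4; unmatched t2 rows kept: 4.

(75, NULL, NULL, 6); (75, NULL, NULL, 7); (80, NULL, NULL, 4); (80, NULL, NULL, 4); (NULL, 1, Sales, NULL); (NULL, 2, HR, NULL); (NULL, 3, Design, NULL); (NULL, 5, Marketing, NULL)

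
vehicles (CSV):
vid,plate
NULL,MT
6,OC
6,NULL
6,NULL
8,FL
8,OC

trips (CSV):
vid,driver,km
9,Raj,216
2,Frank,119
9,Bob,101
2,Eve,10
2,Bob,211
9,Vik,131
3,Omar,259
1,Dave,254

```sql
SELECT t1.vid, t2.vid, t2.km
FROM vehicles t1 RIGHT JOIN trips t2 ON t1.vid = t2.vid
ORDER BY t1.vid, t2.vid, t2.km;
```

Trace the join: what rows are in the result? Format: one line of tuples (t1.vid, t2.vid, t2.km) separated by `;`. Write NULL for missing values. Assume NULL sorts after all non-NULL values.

RIGHT JOIN keeps every row from `trips`; unmatched rows get NULL for `vehicles`'s columns.
Matching on t1.vid = t2.vid. A NULL in a compared column never satisfies the condition.
Matched pairs: 0; unmatched t2 rows kept: 8.

(NULL, 1, 254); (NULL, 2, 10); (NULL, 2, 119); (NULL, 2, 211); (NULL, 3, 259); (NULL, 9, 101); (NULL, 9, 131); (NULL, 9, 216)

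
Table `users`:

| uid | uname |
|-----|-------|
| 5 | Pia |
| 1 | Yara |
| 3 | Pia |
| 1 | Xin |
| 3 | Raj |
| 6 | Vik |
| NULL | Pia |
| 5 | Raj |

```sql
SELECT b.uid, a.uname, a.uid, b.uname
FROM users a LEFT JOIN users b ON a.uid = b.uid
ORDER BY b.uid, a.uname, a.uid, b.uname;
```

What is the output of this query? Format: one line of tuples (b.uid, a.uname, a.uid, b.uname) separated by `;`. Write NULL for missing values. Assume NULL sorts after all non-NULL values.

(1, Xin, 1, Xin); (1, Xin, 1, Yara); (1, Yara, 1, Xin); (1, Yara, 1, Yara); (3, Pia, 3, Pia); (3, Pia, 3, Raj); (3, Raj, 3, Pia); (3, Raj, 3, Raj); (5, Pia, 5, Pia); (5, Pia, 5, Raj); (5, Raj, 5, Pia); (5, Raj, 5, Raj); (6, Vik, 6, Vik); (NULL, Pia, NULL, NULL)

LEFT JOIN keeps every row from `users a`; unmatched rows get NULL for `users b`'s columns.
Matching on a.uid = b.uid. A NULL in a compared column never satisfies the condition.
- a[0] uid=5 → 2 match(es) in b → 2 row(s).
- a[1] uid=1 → 2 match(es) in b → 2 row(s).
- a[2] uid=3 → 2 match(es) in b → 2 row(s).
- a[3] uid=1 → 2 match(es) in b → 2 row(s).
- a[4] uid=3 → 2 match(es) in b → 2 row(s).
- a[5] uid=6 → 1 match(es) in b → 1 row(s).
- a[6] uid=NULL → no match; kept with NULLs on the b side.
- a[7] uid=5 → 2 match(es) in b → 2 row(s).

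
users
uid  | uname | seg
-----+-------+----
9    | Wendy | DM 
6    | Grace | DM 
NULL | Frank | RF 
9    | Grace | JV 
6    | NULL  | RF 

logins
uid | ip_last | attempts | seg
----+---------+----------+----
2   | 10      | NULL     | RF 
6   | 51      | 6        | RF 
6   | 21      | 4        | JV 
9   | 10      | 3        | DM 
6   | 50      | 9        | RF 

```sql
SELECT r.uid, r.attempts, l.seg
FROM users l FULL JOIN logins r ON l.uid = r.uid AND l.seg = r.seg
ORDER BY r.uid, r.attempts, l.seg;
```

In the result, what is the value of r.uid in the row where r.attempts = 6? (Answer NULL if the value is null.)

6

FULL OUTER JOIN keeps every row from both sides; unmatched rows get NULL for the other side's columns.
Matching on l.uid = r.uid AND l.seg = r.seg. A NULL in a compared column never satisfies the condition.
Matched pairs: 3; unmatched l rows kept: 3; unmatched r rows kept: 2.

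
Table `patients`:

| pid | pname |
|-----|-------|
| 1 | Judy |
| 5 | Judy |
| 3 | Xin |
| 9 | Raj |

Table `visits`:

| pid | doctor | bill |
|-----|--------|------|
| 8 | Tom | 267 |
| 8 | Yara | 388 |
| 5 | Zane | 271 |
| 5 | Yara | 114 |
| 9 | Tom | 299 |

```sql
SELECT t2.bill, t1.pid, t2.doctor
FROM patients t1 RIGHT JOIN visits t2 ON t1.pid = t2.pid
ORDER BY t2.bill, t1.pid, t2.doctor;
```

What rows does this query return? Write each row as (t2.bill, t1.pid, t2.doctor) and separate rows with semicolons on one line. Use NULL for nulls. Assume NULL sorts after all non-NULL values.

RIGHT JOIN keeps every row from `visits`; unmatched rows get NULL for `patients`'s columns.
Matching on t1.pid = t2.pid.
Matched pairs: 3; unmatched t2 rows kept: 2.

(114, 5, Yara); (267, NULL, Tom); (271, 5, Zane); (299, 9, Tom); (388, NULL, Yara)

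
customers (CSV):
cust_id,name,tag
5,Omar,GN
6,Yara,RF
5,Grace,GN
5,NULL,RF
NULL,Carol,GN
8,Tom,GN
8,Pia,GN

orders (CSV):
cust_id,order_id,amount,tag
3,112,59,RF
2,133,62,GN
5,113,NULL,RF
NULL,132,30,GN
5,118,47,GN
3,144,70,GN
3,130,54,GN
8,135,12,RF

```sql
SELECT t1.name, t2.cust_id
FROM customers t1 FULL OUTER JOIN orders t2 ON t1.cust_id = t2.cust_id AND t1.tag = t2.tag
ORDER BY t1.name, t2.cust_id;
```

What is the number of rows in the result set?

13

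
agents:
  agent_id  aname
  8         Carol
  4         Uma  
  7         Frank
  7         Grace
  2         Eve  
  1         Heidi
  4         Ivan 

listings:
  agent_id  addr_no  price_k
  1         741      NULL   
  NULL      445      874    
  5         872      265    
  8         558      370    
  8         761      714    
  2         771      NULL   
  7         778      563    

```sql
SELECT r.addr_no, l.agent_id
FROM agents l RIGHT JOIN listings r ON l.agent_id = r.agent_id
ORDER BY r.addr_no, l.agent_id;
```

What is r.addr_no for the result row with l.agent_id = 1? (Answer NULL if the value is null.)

741

RIGHT JOIN keeps every row from `listings`; unmatched rows get NULL for `agents`'s columns.
Matching on l.agent_id = r.agent_id. A NULL in a compared column never satisfies the condition.
- agent_id=8: 2 matching r row(s), so 2 row(s) emitted.
- agent_id=4: no matching r row.
- agent_id=7: 1 matching r row(s), so 1 row(s) emitted.
- agent_id=7: 1 matching r row(s), so 1 row(s) emitted.
- agent_id=2: 1 matching r row(s), so 1 row(s) emitted.
- agent_id=1: 1 matching r row(s), so 1 row(s) emitted.
- agent_id=4: no matching r row.
- 2 row(s) from r found no l partner → padded with NULL.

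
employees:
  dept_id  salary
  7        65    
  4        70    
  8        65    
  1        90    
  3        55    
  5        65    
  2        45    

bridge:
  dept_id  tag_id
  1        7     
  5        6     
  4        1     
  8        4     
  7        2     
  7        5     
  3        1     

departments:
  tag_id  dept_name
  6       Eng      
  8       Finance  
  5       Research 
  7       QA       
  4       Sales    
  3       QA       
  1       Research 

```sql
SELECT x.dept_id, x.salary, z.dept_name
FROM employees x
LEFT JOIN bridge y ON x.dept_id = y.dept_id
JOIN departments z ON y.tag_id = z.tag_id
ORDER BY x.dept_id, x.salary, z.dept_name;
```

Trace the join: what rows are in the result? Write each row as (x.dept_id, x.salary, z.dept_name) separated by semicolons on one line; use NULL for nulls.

Step 1 — x LEFT JOIN y on dept_id → 8 row(s).
Then INNER JOIN `departments z` on tag_id: keep only rows whose y.tag_id appears in z.

(1, 90, QA); (3, 55, Research); (4, 70, Research); (5, 65, Eng); (7, 65, Research); (8, 65, Sales)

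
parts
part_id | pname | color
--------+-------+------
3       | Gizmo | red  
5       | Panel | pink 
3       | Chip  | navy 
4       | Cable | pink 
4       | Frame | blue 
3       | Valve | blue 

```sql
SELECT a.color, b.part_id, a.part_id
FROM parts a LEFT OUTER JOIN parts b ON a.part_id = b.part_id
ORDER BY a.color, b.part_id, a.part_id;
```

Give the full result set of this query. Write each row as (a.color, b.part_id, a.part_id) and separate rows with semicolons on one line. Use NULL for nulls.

(blue, 3, 3); (blue, 3, 3); (blue, 3, 3); (blue, 4, 4); (blue, 4, 4); (navy, 3, 3); (navy, 3, 3); (navy, 3, 3); (pink, 4, 4); (pink, 4, 4); (pink, 5, 5); (red, 3, 3); (red, 3, 3); (red, 3, 3)

LEFT JOIN keeps every row from `parts a`; unmatched rows get NULL for `parts b`'s columns.
Matching on a.part_id = b.part_id.
- a[0] part_id=3 → 3 match(es) in b → 3 row(s).
- a[1] part_id=5 → 1 match(es) in b → 1 row(s).
- a[2] part_id=3 → 3 match(es) in b → 3 row(s).
- a[3] part_id=4 → 2 match(es) in b → 2 row(s).
- a[4] part_id=4 → 2 match(es) in b → 2 row(s).
- a[5] part_id=3 → 3 match(es) in b → 3 row(s).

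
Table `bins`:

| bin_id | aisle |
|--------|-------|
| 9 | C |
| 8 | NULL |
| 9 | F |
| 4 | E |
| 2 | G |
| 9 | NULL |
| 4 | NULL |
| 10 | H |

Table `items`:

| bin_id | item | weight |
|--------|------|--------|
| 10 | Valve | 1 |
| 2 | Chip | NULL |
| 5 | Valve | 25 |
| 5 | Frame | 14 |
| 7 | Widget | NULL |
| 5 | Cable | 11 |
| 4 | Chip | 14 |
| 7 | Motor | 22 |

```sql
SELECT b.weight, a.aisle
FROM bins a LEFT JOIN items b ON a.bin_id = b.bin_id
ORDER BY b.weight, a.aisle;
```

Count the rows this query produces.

8

LEFT JOIN keeps every row from `bins`; unmatched rows get NULL for `items`'s columns.
Matching on a.bin_id = b.bin_id.
- a (bin_id=9) has no partner → padded with NULL.
- a (bin_id=8) has no partner → padded with NULL.
- a (bin_id=9) has no partner → padded with NULL.
- a (bin_id=4) pairs with 1 row(s) of b.
- a (bin_id=2) pairs with 1 row(s) of b.
- a (bin_id=9) has no partner → padded with NULL.
- a (bin_id=4) pairs with 1 row(s) of b.
- a (bin_id=10) pairs with 1 row(s) of b.
Total: 4 matched + 4 padded = 8 rows.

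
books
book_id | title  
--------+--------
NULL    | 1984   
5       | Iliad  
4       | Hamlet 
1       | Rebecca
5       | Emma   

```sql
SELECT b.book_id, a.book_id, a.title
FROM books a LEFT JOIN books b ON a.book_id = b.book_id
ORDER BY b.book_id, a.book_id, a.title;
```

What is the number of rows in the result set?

LEFT JOIN keeps every row from `books a`; unmatched rows get NULL for `books b`'s columns.
Matching on a.book_id = b.book_id. A NULL in a compared column never satisfies the condition.
Matched pairs: 6; unmatched a rows kept: 1.
Total: 6 matched + 1 padded = 7 rows.

7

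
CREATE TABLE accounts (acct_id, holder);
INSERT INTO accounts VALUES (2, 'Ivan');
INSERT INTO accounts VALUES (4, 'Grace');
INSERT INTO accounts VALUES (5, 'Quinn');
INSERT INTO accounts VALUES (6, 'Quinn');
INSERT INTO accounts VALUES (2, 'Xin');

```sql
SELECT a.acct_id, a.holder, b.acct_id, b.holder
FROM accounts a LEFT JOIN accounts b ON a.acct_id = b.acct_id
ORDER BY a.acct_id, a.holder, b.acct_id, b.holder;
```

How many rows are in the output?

LEFT JOIN keeps every row from `accounts a`; unmatched rows get NULL for `accounts b`'s columns.
Matching on a.acct_id = b.acct_id.
Matched pairs: 7; unmatched a rows kept: 0.
Total: 7 rows.

7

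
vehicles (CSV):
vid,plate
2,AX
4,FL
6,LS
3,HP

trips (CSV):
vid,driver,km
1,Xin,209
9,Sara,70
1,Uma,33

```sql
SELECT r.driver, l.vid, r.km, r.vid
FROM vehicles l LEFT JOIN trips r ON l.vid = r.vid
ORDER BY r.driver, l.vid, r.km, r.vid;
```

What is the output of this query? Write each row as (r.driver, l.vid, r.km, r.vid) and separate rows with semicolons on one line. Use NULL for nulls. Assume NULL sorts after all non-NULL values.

LEFT JOIN keeps every row from `vehicles`; unmatched rows get NULL for `trips`'s columns.
Matching on l.vid = r.vid.
- l row (vid=2): no match → kept, r columns NULL.
- l row (vid=4): no match → kept, r columns NULL.
- l row (vid=6): no match → kept, r columns NULL.
- l row (vid=3): no match → kept, r columns NULL.
After projecting and ordering:
r.driver | l.vid | r.km | r.vid
NULL | 2 | NULL | NULL
NULL | 3 | NULL | NULL
NULL | 4 | NULL | NULL
NULL | 6 | NULL | NULL

(NULL, 2, NULL, NULL); (NULL, 3, NULL, NULL); (NULL, 4, NULL, NULL); (NULL, 6, NULL, NULL)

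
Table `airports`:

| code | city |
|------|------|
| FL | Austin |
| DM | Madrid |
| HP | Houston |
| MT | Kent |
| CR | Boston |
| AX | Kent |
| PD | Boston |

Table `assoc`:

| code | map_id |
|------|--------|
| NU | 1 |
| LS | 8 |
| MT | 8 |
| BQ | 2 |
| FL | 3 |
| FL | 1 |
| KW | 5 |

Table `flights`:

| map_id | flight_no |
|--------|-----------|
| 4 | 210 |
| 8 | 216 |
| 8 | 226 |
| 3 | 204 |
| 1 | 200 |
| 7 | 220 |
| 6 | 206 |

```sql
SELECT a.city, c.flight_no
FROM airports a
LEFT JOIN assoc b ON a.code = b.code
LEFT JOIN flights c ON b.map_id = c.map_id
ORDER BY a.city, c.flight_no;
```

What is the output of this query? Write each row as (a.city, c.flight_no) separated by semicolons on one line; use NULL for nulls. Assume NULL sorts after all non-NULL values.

Joins associate left-to-right: airports LEFT JOIN assoc on code gives 8 intermediate row(s).
Then LEFT JOIN `flights c` on map_id: each of those 8 rows is kept; rows whose b.map_id has no match in c get NULL for c's columns.

(Austin, 200); (Austin, 204); (Boston, NULL); (Boston, NULL); (Houston, NULL); (Kent, 216); (Kent, 226); (Kent, NULL); (Madrid, NULL)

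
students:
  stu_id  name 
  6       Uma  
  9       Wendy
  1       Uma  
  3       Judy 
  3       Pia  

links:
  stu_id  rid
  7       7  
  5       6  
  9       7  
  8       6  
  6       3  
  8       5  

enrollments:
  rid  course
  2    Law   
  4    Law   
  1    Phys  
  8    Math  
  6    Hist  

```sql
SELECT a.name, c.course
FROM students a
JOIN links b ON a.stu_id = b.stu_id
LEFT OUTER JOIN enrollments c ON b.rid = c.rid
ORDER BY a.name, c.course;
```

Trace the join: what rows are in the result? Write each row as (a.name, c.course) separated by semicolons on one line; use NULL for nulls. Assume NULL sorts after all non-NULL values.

Evaluate left to right. First `students a INNER JOIN links b` on stu_id: 2 row(s).
Then LEFT JOIN `enrollments c` on rid: each of those 2 rows is kept; rows whose b.rid has no match in c get NULL for c's columns.

(Uma, NULL); (Wendy, NULL)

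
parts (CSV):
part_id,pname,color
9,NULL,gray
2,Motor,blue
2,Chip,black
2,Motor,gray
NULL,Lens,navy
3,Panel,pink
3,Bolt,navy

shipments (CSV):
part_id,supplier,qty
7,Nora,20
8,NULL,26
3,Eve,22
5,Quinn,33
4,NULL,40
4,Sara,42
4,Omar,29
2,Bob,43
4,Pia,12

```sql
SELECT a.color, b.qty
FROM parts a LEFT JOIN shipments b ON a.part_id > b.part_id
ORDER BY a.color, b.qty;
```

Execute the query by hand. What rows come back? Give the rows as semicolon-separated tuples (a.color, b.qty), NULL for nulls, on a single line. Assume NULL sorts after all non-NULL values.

LEFT JOIN keeps every row from `parts`; unmatched rows get NULL for `shipments`'s columns.
Matching on a.part_id > b.part_id. A NULL in a compared column never satisfies the condition.
- a[0] part_id=9 → 9 match(es) in b → 9 row(s).
- a[1] part_id=2 → no match; kept with NULLs on the b side.
- a[2] part_id=2 → no match; kept with NULLs on the b side.
- a[3] part_id=2 → no match; kept with NULLs on the b side.
- a[4] part_id=NULL → no match; kept with NULLs on the b side.
- a[5] part_id=3 → 1 match(es) in b → 1 row(s).
- a[6] part_id=3 → 1 match(es) in b → 1 row(s).

(black, NULL); (blue, NULL); (gray, 12); (gray, 20); (gray, 22); (gray, 26); (gray, 29); (gray, 33); (gray, 40); (gray, 42); (gray, 43); (gray, NULL); (navy, 43); (navy, NULL); (pink, 43)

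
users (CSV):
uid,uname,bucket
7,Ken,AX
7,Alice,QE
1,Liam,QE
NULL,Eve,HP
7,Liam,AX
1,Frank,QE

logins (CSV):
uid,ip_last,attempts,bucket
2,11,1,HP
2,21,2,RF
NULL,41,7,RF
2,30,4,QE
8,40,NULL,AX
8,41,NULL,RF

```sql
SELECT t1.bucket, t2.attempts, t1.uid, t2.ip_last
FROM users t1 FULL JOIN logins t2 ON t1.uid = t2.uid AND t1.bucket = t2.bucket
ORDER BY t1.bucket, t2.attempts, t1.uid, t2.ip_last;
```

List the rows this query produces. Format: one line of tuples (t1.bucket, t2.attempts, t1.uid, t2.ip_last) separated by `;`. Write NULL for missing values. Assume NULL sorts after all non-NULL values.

(AX, NULL, 7, NULL); (AX, NULL, 7, NULL); (HP, NULL, NULL, NULL); (QE, NULL, 1, NULL); (QE, NULL, 1, NULL); (QE, NULL, 7, NULL); (NULL, 1, NULL, 11); (NULL, 2, NULL, 21); (NULL, 4, NULL, 30); (NULL, 7, NULL, 41); (NULL, NULL, NULL, 40); (NULL, NULL, NULL, 41)

FULL OUTER JOIN keeps every row from both sides; unmatched rows get NULL for the other side's columns.
Matching on t1.uid = t2.uid AND t1.bucket = t2.bucket. A NULL in a compared column never satisfies the condition.
- t1[0] uid=7, bucket=AX → no match; kept with NULLs on the t2 side.
- t1[1] uid=7, bucket=QE → no match; kept with NULLs on the t2 side.
- t1[2] uid=1, bucket=QE → no match; kept with NULLs on the t2 side.
- t1[3] uid=NULL, bucket=HP → no match; kept with NULLs on the t2 side.
- t1[4] uid=7, bucket=AX → no match; kept with NULLs on the t2 side.
- t1[5] uid=1, bucket=QE → no match; kept with NULLs on the t2 side.
- 6 row(s) from t2 found no t1 partner → padded with NULL.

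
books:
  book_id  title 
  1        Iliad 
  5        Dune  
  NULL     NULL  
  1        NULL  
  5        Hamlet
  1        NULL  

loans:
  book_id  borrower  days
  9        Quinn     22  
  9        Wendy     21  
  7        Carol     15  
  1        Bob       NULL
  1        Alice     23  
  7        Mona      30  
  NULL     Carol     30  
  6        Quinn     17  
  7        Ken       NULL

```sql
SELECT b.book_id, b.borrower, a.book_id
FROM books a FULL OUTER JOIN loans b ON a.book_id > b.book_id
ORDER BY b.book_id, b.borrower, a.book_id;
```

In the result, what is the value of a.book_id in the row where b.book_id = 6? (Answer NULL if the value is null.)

FULL OUTER JOIN keeps every row from both sides; unmatched rows get NULL for the other side's columns.
Matching on a.book_id > b.book_id. A NULL in a compared column never satisfies the condition.
- a row (book_id=1): no match → kept, b columns NULL.
- a row (book_id=5): matches 2 b row(s) → 2 output row(s).
- a row (book_id=NULL): no match → kept, b columns NULL.
- a row (book_id=1): no match → kept, b columns NULL.
- a row (book_id=5): matches 2 b row(s) → 2 output row(s).
- a row (book_id=1): no match → kept, b columns NULL.
- 7 b row(s) had no a match → kept, a columns NULL.

NULL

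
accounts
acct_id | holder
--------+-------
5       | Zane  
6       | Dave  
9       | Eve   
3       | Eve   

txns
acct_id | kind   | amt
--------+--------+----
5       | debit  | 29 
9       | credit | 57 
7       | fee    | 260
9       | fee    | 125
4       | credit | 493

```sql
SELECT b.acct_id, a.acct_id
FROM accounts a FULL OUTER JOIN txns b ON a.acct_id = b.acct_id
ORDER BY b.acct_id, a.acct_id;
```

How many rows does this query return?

7

FULL OUTER JOIN keeps every row from both sides; unmatched rows get NULL for the other side's columns.
Matching on a.acct_id = b.acct_id.
- acct_id=5: 1 matching b row(s), so 1 row(s) emitted.
- acct_id=6: no b row matches, row kept with b columns NULL.
- acct_id=9: 2 matching b row(s), so 2 row(s) emitted.
- acct_id=3: no b row matches, row kept with b columns NULL.
- 2 row(s) from b found no a partner → padded with NULL.
Total: 3 matched + 4 padded = 7 rows.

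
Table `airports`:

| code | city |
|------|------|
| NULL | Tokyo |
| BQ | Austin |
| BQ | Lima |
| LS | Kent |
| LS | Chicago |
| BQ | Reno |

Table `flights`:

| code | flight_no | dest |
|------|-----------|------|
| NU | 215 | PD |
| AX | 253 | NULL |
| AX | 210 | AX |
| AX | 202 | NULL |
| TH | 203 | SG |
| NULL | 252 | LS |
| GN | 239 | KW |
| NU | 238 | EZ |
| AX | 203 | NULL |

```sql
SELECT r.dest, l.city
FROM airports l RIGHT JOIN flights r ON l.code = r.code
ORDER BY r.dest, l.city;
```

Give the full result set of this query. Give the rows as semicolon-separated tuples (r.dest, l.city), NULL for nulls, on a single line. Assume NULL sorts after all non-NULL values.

(AX, NULL); (EZ, NULL); (KW, NULL); (LS, NULL); (PD, NULL); (SG, NULL); (NULL, NULL); (NULL, NULL); (NULL, NULL)

RIGHT JOIN keeps every row from `flights`; unmatched rows get NULL for `airports`'s columns.
Matching on l.code = r.code. A NULL in a compared column never satisfies the condition.
Matched pairs: 0; unmatched r rows kept: 9.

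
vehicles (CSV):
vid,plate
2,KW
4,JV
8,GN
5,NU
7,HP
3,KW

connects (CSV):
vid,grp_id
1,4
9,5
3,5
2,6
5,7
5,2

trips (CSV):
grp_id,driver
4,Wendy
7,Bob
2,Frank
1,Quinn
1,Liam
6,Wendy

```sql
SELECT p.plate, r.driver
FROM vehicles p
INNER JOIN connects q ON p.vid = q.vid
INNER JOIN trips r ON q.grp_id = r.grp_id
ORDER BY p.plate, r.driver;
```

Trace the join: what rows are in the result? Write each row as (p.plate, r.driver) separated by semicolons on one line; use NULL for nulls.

(KW, Wendy); (NU, Bob); (NU, Frank)

Joins associate left-to-right: vehicles INNER JOIN connects on vid gives 4 intermediate row(s).
Then INNER JOIN `trips r` on grp_id: keep only rows whose q.grp_id appears in r.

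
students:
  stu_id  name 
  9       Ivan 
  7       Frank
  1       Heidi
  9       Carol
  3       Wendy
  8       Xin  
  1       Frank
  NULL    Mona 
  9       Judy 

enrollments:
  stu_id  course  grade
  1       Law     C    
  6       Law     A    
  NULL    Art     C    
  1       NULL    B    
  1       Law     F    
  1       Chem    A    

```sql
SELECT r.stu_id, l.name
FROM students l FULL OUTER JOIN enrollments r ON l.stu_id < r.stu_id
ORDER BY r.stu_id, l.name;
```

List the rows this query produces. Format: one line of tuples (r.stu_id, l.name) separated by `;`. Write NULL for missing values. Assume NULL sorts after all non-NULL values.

FULL OUTER JOIN keeps every row from both sides; unmatched rows get NULL for the other side's columns.
Matching on l.stu_id < r.stu_id. A NULL in a compared column never satisfies the condition.
- l row (stu_id=9): no match → kept, r columns NULL.
- l row (stu_id=7): no match → kept, r columns NULL.
- l row (stu_id=1): matches 1 r row(s) → 1 output row(s).
- l row (stu_id=9): no match → kept, r columns NULL.
- l row (stu_id=3): matches 1 r row(s) → 1 output row(s).
- l row (stu_id=8): no match → kept, r columns NULL.
- l row (stu_id=1): matches 1 r row(s) → 1 output row(s).
- l row (stu_id=NULL): no match → kept, r columns NULL.
- l row (stu_id=9): no match → kept, r columns NULL.
- plus 5 unmatched r row(s), each kept with NULL l columns.

(1, NULL); (1, NULL); (1, NULL); (1, NULL); (6, Frank); (6, Heidi); (6, Wendy); (NULL, Carol); (NULL, Frank); (NULL, Ivan); (NULL, Judy); (NULL, Mona); (NULL, Xin); (NULL, NULL)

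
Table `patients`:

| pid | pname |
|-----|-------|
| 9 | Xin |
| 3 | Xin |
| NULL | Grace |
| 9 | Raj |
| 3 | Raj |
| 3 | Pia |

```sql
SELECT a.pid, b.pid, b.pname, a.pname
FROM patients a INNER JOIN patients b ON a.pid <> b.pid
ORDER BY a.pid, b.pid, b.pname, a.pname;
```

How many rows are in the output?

12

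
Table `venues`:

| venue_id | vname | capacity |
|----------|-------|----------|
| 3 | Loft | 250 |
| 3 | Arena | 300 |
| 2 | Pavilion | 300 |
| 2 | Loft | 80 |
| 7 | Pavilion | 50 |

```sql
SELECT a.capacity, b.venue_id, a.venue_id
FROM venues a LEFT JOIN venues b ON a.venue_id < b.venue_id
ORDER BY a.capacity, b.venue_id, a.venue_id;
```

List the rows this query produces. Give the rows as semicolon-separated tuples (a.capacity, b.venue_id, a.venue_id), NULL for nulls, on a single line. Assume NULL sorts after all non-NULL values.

LEFT JOIN keeps every row from `venues a`; unmatched rows get NULL for `venues b`'s columns.
Matching on a.venue_id < b.venue_id.
- a[0] venue_id=3 → 1 match(es) in b → 1 row(s).
- a[1] venue_id=3 → 1 match(es) in b → 1 row(s).
- a[2] venue_id=2 → 3 match(es) in b → 3 row(s).
- a[3] venue_id=2 → 3 match(es) in b → 3 row(s).
- a[4] venue_id=7 → no match; kept with NULLs on the b side.
After projecting and ordering:
a.capacity | b.venue_id | a.venue_id
50 | NULL | 7
80 | 3 | 2
80 | 3 | 2
80 | 7 | 2
250 | 7 | 3
300 | 3 | 2
300 | 3 | 2
300 | 7 | 2
300 | 7 | 3

(50, NULL, 7); (80, 3, 2); (80, 3, 2); (80, 7, 2); (250, 7, 3); (300, 3, 2); (300, 3, 2); (300, 7, 2); (300, 7, 3)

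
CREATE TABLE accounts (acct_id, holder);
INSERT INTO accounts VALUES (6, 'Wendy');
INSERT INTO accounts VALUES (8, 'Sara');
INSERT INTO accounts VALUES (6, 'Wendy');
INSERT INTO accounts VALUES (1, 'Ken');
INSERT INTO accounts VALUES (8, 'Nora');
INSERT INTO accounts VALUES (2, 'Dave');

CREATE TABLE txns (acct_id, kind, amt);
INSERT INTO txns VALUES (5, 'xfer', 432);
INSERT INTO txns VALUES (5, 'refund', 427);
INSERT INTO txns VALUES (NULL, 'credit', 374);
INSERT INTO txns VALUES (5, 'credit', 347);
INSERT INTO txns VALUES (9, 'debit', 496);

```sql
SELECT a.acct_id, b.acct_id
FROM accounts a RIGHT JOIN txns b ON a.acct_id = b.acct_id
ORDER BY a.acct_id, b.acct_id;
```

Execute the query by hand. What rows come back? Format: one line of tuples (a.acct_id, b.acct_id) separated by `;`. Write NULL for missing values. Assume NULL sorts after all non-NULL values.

RIGHT JOIN keeps every row from `txns`; unmatched rows get NULL for `accounts`'s columns.
Matching on a.acct_id = b.acct_id. A NULL in a compared column never satisfies the condition.
Matched pairs: 0; unmatched b rows kept: 5.

(NULL, 5); (NULL, 5); (NULL, 5); (NULL, 9); (NULL, NULL)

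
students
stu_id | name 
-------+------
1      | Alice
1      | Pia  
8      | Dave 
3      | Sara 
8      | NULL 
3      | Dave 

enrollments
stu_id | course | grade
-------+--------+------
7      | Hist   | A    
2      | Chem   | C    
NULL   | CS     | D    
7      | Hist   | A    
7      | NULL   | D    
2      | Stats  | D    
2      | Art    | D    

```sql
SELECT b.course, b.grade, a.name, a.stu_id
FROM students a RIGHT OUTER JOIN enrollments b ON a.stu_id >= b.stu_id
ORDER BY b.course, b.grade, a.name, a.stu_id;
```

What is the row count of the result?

RIGHT JOIN keeps every row from `enrollments`; unmatched rows get NULL for `students`'s columns.
Matching on a.stu_id >= b.stu_id. A NULL in a compared column never satisfies the condition.
Matched pairs: 18; unmatched b rows kept: 1.
Total: 18 matched + 1 padded = 19 rows.

19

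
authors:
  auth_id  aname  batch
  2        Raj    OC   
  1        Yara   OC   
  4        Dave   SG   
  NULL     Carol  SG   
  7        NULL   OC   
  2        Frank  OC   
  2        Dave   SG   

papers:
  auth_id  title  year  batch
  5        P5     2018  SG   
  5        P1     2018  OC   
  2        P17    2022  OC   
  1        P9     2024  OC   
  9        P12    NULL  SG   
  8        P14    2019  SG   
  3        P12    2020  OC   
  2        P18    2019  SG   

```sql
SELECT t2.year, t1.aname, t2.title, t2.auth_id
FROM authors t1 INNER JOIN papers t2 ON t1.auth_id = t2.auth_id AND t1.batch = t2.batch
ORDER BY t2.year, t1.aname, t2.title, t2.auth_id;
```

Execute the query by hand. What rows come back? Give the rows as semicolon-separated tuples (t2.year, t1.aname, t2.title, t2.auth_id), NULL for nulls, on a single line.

(2019, Dave, P18, 2); (2022, Frank, P17, 2); (2022, Raj, P17, 2); (2024, Yara, P9, 1)

INNER JOIN keeps only pairs where the ON condition holds.
Matching on t1.auth_id = t2.auth_id AND t1.batch = t2.batch. A NULL in a compared column never satisfies the condition.
- t1 row (auth_id=2, batch=OC): matches 1 t2 row(s) → 1 output row(s).
- t1 row (auth_id=1, batch=OC): matches 1 t2 row(s) → 1 output row(s).
- t1 row (auth_id=4, batch=SG): no match → dropped.
- t1 row (auth_id=NULL, batch=SG): no match → dropped.
- t1 row (auth_id=7, batch=OC): no match → dropped.
- t1 row (auth_id=2, batch=OC): matches 1 t2 row(s) → 1 output row(s).
- t1 row (auth_id=2, batch=SG): matches 1 t2 row(s) → 1 output row(s).
After projecting and ordering:
t2.year | t1.aname | t2.title | t2.auth_id
2019 | Dave | P18 | 2
2022 | Frank | P17 | 2
2022 | Raj | P17 | 2
2024 | Yara | P9 | 1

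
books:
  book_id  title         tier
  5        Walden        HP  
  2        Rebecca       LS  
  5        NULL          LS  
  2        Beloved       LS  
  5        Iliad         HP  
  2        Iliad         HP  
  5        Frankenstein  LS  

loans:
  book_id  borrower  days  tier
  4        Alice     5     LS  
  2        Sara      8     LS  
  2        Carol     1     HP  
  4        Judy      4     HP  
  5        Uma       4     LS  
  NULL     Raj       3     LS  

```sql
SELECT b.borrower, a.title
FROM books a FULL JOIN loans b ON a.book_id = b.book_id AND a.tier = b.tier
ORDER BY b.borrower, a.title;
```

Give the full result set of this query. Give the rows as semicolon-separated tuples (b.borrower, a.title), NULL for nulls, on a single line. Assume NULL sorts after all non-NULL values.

FULL OUTER JOIN keeps every row from both sides; unmatched rows get NULL for the other side's columns.
Matching on a.book_id = b.book_id AND a.tier = b.tier. A NULL in a compared column never satisfies the condition.
Matched pairs: 5; unmatched a rows kept: 2; unmatched b rows kept: 3.

(Alice, NULL); (Carol, Iliad); (Judy, NULL); (Raj, NULL); (Sara, Beloved); (Sara, Rebecca); (Uma, Frankenstein); (Uma, NULL); (NULL, Iliad); (NULL, Walden)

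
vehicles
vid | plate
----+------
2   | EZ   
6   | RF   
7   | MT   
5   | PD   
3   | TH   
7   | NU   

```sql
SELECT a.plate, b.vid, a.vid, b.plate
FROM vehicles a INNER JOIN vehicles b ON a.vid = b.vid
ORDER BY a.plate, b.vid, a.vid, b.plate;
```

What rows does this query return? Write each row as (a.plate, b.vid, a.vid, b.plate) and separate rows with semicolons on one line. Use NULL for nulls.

(EZ, 2, 2, EZ); (MT, 7, 7, MT); (MT, 7, 7, NU); (NU, 7, 7, MT); (NU, 7, 7, NU); (PD, 5, 5, PD); (RF, 6, 6, RF); (TH, 3, 3, TH)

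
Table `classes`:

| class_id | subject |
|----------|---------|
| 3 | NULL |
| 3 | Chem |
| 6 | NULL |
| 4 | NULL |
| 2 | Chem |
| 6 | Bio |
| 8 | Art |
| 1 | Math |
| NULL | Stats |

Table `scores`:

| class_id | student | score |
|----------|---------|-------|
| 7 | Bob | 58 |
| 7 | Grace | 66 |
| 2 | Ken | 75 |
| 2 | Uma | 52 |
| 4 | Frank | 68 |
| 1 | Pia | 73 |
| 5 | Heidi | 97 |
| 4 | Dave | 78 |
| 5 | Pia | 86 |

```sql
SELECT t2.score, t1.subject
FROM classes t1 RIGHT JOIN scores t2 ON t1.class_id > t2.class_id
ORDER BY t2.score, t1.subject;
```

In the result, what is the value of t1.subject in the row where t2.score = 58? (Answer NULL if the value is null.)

RIGHT JOIN keeps every row from `scores`; unmatched rows get NULL for `classes`'s columns.
Matching on t1.class_id > t2.class_id. A NULL in a compared column never satisfies the condition.
- t1[0] class_id=3 → 3 match(es) in t2 → 3 row(s).
- t1[1] class_id=3 → 3 match(es) in t2 → 3 row(s).
- t1[2] class_id=6 → 7 match(es) in t2 → 7 row(s).
- t1[3] class_id=4 → 3 match(es) in t2 → 3 row(s).
- t1[4] class_id=2 → 1 match(es) in t2 → 1 row(s).
- t1[5] class_id=6 → 7 match(es) in t2 → 7 row(s).
- t1[6] class_id=8 → 9 match(es) in t2 → 9 row(s).
- t1[7] class_id=1 → no match.
- t1[8] class_id=NULL → no match.
- every t2 row matched at least one t1 row.

Art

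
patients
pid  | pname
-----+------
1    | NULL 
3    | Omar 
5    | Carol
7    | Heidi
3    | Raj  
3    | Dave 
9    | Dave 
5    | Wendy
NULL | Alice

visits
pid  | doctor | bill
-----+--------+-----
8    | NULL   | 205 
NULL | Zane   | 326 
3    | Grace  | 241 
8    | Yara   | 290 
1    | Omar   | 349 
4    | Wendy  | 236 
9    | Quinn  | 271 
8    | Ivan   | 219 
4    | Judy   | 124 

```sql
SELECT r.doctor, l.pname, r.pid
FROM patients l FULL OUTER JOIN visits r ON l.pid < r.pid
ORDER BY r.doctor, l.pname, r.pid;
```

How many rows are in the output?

41

FULL OUTER JOIN keeps every row from both sides; unmatched rows get NULL for the other side's columns.
Matching on l.pid < r.pid. A NULL in a compared column never satisfies the condition.
Matched pairs: 37; unmatched l rows kept: 2; unmatched r rows kept: 2.
Total: 37 matched + 4 padded = 41 rows.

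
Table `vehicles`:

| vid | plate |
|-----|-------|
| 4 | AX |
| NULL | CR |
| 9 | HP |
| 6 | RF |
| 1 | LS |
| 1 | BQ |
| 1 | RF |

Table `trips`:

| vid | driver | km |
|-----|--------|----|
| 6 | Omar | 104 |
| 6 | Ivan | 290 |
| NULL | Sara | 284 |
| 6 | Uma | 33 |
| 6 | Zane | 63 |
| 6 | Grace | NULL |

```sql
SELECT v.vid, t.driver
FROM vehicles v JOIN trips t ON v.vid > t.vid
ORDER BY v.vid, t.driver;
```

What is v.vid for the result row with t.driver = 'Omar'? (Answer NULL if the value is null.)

9

INNER JOIN keeps only pairs where the ON condition holds.
Matching on v.vid > t.vid. A NULL in a compared column never satisfies the condition.
Matched pairs: 5.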